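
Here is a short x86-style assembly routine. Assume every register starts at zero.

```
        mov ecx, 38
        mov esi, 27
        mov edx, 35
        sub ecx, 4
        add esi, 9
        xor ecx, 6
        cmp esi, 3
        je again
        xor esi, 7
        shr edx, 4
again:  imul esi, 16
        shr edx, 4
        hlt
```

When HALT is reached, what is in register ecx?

36

after mov ecx, 38: ecx=38
after mov esi, 27: esi=27
after mov edx, 35: edx=35
after sub ecx, 4: ecx=38-4=34
after add esi, 9: esi=27+9=36
after xor ecx, 6: ecx=34^6=36
cmp esi, 3  (cmp 36,3)
je again: not taken
after xor esi, 7: esi=36^7=35
after shr edx, 4: edx=35>>4=2
after imul esi, 16: esi=35*16=560
after shr edx, 4: edx=2>>4=0
halt.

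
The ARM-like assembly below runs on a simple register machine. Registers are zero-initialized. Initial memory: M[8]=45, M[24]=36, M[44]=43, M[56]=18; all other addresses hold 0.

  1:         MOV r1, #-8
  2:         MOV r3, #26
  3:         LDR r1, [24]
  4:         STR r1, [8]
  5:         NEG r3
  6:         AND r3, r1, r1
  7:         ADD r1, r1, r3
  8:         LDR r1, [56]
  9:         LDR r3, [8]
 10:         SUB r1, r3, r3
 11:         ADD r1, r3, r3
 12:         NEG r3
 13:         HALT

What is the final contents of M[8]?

MOV r1, #-8 → r1=-8
MOV r3, #26 → r3=26
LDR r1, [24] → r1=M[24]=36
STR r1, [8] → M[8]=36
NEG r3 → r3=-(26)=-26
AND r3, r1, r1 → r3=36&36=36
ADD r1, r1, r3 → r1=36+36=72
LDR r1, [56] → r1=M[56]=18
LDR r3, [8] → r3=M[8]=36
SUB r1, r3, r3 → r1=36-36=0
ADD r1, r3, r3 → r1=36+36=72
NEG r3 → r3=-(36)=-36
halt.

36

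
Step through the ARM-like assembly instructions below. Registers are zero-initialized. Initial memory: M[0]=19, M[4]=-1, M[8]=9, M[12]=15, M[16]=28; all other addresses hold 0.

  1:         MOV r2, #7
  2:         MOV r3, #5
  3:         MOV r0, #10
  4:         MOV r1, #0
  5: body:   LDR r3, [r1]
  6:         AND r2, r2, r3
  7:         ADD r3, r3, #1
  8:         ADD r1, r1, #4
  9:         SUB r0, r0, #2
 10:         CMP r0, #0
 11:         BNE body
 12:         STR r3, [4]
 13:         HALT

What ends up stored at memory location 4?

r2=7
r3=5
r0=10
r1=0
r3=M[0]=19
r2=7&19=3
r3=19+1=20
r1=0+4=4
r0=10-2=8
CMP r0, #0  (cmp 8,0)
BNE body: taken
r3=M[4]=-1
r2=3&(-1)=3
r3=(-1)+1=0
r1=4+4=8
r0=8-2=6
CMP r0, #0  (cmp 6,0)
BNE body: taken
r3=M[8]=9
r2=3&9=1
r3=9+1=10
r1=8+4=12
r0=6-2=4
CMP r0, #0  (cmp 4,0)
BNE body: taken
r3=M[12]=15
r2=1&15=1
r3=15+1=16
r1=12+4=16
r0=4-2=2
CMP r0, #0  (cmp 2,0)
BNE body: taken
r3=M[16]=28
r2=1&28=0
r3=28+1=29
r1=16+4=20
r0=2-2=0
CMP r0, #0  (cmp 0,0)
BNE body: not taken
STR r3, [4] → M[4]=29
halt.

29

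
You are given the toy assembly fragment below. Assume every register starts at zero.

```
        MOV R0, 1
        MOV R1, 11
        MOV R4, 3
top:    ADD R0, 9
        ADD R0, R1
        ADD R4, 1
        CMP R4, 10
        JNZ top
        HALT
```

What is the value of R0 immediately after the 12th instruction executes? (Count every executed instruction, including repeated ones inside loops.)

R0=1
R1=11
R4=3
R0=1+9=10
R0=10+11=21
R4=3+1=4
CMP R4, 10  (cmp 4,10)
JNZ top: taken
R0=21+9=30
R0=30+11=41
R4=4+1=5
CMP R4, 10  (cmp 5,10)
After step 12: R0 = 41.

41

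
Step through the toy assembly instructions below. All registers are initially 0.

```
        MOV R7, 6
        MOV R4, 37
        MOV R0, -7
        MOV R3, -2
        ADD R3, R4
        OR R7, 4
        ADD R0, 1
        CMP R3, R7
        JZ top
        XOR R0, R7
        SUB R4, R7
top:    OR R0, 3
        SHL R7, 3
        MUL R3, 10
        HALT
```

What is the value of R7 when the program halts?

after MOV R7, 6: R7=6
after MOV R4, 37: R4=37
after MOV R0, -7: R0=-7
after MOV R3, -2: R3=-2
after ADD R3, R4: R3=(-2)+37=35
after OR R7, 4: R7=6|4=6
after ADD R0, 1: R0=(-7)+1=-6
CMP R3, R7  (cmp 35,6)
JZ top: not taken
after XOR R0, R7: R0=(-6)^6=-4
after SUB R4, R7: R4=37-6=31
after OR R0, 3: R0=(-4)|3=-1
after SHL R7, 3: R7=6<<3=48
after MUL R3, 10: R3=35*10=350
halt.

48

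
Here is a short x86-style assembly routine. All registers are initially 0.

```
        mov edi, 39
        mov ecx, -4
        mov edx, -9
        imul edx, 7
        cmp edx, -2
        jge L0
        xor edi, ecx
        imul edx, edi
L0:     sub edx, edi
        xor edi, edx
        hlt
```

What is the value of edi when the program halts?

edi=39
ecx=-4
edx=-9
edx=(-9)*7=-63
cmp edx, -2  (cmp -63,-2)
jge L0: not taken
edi=39^(-4)=-37
edx=(-63)*(-37)=2331
edx=2331-(-37)=2368
edi=(-37)^2368=-2405
halt.

-2405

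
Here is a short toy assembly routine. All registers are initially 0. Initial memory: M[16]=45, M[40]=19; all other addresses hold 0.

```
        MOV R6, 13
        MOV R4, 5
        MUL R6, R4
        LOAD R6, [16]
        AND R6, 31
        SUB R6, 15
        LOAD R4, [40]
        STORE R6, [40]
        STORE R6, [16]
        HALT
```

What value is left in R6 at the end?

after MOV R6, 13: R6=13
after MOV R4, 5: R4=5
after MUL R6, R4: R6=13*5=65
after LOAD R6, [16]: R6=M[16]=45
after AND R6, 31: R6=45&31=13
after SUB R6, 15: R6=13-15=-2
after LOAD R4, [40]: R4=M[40]=19
STORE R6, [40] → M[40]=-2
STORE R6, [16] → M[16]=-2
halt.

-2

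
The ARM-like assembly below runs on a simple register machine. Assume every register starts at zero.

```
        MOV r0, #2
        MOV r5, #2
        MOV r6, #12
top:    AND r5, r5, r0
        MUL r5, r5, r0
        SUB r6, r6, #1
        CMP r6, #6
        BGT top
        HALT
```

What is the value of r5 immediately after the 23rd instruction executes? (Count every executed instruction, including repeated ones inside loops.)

MOV r0, #2 → r0=2
MOV r5, #2 → r5=2
MOV r6, #12 → r6=12
AND r5, r5, r0 → r5=2&2=2
MUL r5, r5, r0 → r5=2*2=4
SUB r6, r6, #1 → r6=12-1=11
CMP r6, #6  (cmp 11,6)
BGT top: taken
AND r5, r5, r0 → r5=4&2=0
MUL r5, r5, r0 → r5=0*2=0
SUB r6, r6, #1 → r6=11-1=10
CMP r6, #6  (cmp 10,6)
BGT top: taken
AND r5, r5, r0 → r5=0&2=0
MUL r5, r5, r0 → r5=0*2=0
SUB r6, r6, #1 → r6=10-1=9
CMP r6, #6  (cmp 9,6)
BGT top: taken
AND r5, r5, r0 → r5=0&2=0
MUL r5, r5, r0 → r5=0*2=0
SUB r6, r6, #1 → r6=9-1=8
CMP r6, #6  (cmp 8,6)
BGT top: taken
After step 23: r5 = 0.

0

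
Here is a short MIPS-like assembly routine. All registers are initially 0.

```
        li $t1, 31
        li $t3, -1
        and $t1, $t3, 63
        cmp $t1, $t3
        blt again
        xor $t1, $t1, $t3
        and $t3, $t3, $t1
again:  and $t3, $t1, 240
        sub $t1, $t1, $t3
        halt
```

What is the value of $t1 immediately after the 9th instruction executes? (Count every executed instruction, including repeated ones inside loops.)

-256

$t1=31
$t3=-1
$t1=(-1)&63=63
cmp $t1, $t3  (cmp 63,-1)
blt again: not taken
$t1=63^(-1)=-64
$t3=(-1)&(-64)=-64
$t3=(-64)&240=192
$t1=(-64)-192=-256
After step 9: $t1 = -256.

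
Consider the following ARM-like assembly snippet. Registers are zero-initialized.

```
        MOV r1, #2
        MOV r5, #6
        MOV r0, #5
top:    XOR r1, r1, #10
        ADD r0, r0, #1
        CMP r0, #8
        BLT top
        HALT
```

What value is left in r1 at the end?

after MOV r1, #2: r1=2
after MOV r5, #6: r5=6
after MOV r0, #5: r0=5
after XOR r1, r1, #10: r1=2^10=8
after ADD r0, r0, #1: r0=5+1=6
CMP r0, #8  (cmp 6,8)
BLT top: taken
after XOR r1, r1, #10: r1=8^10=2
after ADD r0, r0, #1: r0=6+1=7
CMP r0, #8  (cmp 7,8)
BLT top: taken
after XOR r1, r1, #10: r1=2^10=8
after ADD r0, r0, #1: r0=7+1=8
CMP r0, #8  (cmp 8,8)
BLT top: not taken
halt.

8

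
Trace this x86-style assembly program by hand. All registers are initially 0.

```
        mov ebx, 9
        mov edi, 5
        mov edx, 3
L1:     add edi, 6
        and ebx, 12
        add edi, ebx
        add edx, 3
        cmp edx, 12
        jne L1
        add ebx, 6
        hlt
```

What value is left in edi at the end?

after mov ebx, 9: ebx=9
after mov edi, 5: edi=5
after mov edx, 3: edx=3
after add edi, 6: edi=5+6=11
after and ebx, 12: ebx=9&12=8
after add edi, ebx: edi=11+8=19
after add edx, 3: edx=3+3=6
cmp edx, 12  (cmp 6,12)
jne L1: taken
after add edi, 6: edi=19+6=25
after and ebx, 12: ebx=8&12=8
after add edi, ebx: edi=25+8=33
after add edx, 3: edx=6+3=9
cmp edx, 12  (cmp 9,12)
jne L1: taken
after add edi, 6: edi=33+6=39
after and ebx, 12: ebx=8&12=8
after add edi, ebx: edi=39+8=47
after add edx, 3: edx=9+3=12
cmp edx, 12  (cmp 12,12)
jne L1: not taken
after add ebx, 6: ebx=8+6=14
halt.

47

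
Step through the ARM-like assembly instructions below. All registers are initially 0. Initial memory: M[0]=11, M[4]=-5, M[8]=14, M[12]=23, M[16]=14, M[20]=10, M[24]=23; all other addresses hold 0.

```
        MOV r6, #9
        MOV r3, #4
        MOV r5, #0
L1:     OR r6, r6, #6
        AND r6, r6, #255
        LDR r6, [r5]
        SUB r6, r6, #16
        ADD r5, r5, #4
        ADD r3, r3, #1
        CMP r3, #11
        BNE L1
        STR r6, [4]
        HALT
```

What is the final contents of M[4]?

7

r6=9
r3=4
r5=0
r6=9|6=15
r6=15&255=15
r6=M[0]=11
r6=11-16=-5
r5=0+4=4
r3=4+1=5
CMP r3, #11  (cmp 5,11)
BNE L1: taken
r6=(-5)|6=-1
r6=(-1)&255=255
r6=M[4]=-5
r6=(-5)-16=-21
r5=4+4=8
r3=5+1=6
CMP r3, #11  (cmp 6,11)
BNE L1: taken
r6=(-21)|6=-17
r6=(-17)&255=239
r6=M[8]=14
r6=14-16=-2
r5=8+4=12
r3=6+1=7
CMP r3, #11  (cmp 7,11)
BNE L1: taken
r6=(-2)|6=-2
r6=(-2)&255=254
r6=M[12]=23
r6=23-16=7
r5=12+4=16
r3=7+1=8
CMP r3, #11  (cmp 8,11)
BNE L1: taken
r6=7|6=7
r6=7&255=7
r6=M[16]=14
r6=14-16=-2
r5=16+4=20
r3=8+1=9
CMP r3, #11  (cmp 9,11)
BNE L1: taken
r6=(-2)|6=-2
r6=(-2)&255=254
r6=M[20]=10
r6=10-16=-6
r5=20+4=24
r3=9+1=10
CMP r3, #11  (cmp 10,11)
BNE L1: taken
r6=(-6)|6=-2
r6=(-2)&255=254
r6=M[24]=23
r6=23-16=7
r5=24+4=28
r3=10+1=11
CMP r3, #11  (cmp 11,11)
BNE L1: not taken
STR r6, [4] → M[4]=7
halt.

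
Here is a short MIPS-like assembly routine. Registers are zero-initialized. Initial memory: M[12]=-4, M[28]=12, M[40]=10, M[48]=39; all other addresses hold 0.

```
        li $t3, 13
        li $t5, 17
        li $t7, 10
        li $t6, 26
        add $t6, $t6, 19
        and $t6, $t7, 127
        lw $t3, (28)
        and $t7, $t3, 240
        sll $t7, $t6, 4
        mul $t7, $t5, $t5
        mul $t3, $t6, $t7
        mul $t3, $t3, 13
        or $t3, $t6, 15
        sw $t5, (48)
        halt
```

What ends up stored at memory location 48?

17

$t3=13
$t5=17
$t7=10
$t6=26
$t6=26+19=45
$t6=10&127=10
$t3=M[28]=12
$t7=12&240=0
$t7=10<<4=160
$t7=17*17=289
$t3=10*289=2890
$t3=2890*13=37570
$t3=10|15=15
sw $t5, (48) → M[48]=17
halt.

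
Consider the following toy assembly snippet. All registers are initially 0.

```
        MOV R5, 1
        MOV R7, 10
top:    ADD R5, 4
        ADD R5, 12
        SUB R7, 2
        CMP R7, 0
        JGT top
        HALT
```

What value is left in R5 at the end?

81

after MOV R5, 1: R5=1
after MOV R7, 10: R7=10
after ADD R5, 4: R5=1+4=5
after ADD R5, 12: R5=5+12=17
after SUB R7, 2: R7=10-2=8
CMP R7, 0  (cmp 8,0)
JGT top: taken
after ADD R5, 4: R5=17+4=21
after ADD R5, 12: R5=21+12=33
after SUB R7, 2: R7=8-2=6
CMP R7, 0  (cmp 6,0)
JGT top: taken
after ADD R5, 4: R5=33+4=37
after ADD R5, 12: R5=37+12=49
after SUB R7, 2: R7=6-2=4
CMP R7, 0  (cmp 4,0)
JGT top: taken
after ADD R5, 4: R5=49+4=53
after ADD R5, 12: R5=53+12=65
after SUB R7, 2: R7=4-2=2
CMP R7, 0  (cmp 2,0)
JGT top: taken
after ADD R5, 4: R5=65+4=69
after ADD R5, 12: R5=69+12=81
after SUB R7, 2: R7=2-2=0
CMP R7, 0  (cmp 0,0)
JGT top: not taken
halt.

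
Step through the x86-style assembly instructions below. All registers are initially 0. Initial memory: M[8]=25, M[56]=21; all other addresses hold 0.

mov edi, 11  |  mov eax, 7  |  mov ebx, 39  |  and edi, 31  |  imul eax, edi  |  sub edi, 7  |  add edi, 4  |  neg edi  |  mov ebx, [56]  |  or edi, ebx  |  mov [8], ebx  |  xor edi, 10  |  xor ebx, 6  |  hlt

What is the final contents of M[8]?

mov edi, 11 → edi=11
mov eax, 7 → eax=7
mov ebx, 39 → ebx=39
and edi, 31 → edi=11&31=11
imul eax, edi → eax=7*11=77
sub edi, 7 → edi=11-7=4
add edi, 4 → edi=4+4=8
neg edi → edi=-(8)=-8
mov ebx, [56] → ebx=M[56]=21
or edi, ebx → edi=(-8)|21=-3
mov [8], ebx → M[8]=21
xor edi, 10 → edi=(-3)^10=-9
xor ebx, 6 → ebx=21^6=19
halt.

21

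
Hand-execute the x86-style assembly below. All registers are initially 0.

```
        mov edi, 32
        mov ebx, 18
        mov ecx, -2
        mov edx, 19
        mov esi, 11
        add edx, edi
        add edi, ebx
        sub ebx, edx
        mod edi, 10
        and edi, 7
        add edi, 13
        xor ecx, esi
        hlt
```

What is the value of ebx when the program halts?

edi=32
ebx=18
ecx=-2
edx=19
esi=11
edx=19+32=51
edi=32+18=50
ebx=18-51=-33
edi=50%10=0
edi=0&7=0
edi=0+13=13
ecx=(-2)^11=-11
halt.

-33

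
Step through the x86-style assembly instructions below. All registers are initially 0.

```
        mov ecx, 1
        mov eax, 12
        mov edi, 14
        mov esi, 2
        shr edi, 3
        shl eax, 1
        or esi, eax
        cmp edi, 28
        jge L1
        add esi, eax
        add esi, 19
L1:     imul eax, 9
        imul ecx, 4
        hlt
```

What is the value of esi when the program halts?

69

after mov ecx, 1: ecx=1
after mov eax, 12: eax=12
after mov edi, 14: edi=14
after mov esi, 2: esi=2
after shr edi, 3: edi=14>>3=1
after shl eax, 1: eax=12<<1=24
after or esi, eax: esi=2|24=26
cmp edi, 28  (cmp 1,28)
jge L1: not taken
after add esi, eax: esi=26+24=50
after add esi, 19: esi=50+19=69
after imul eax, 9: eax=24*9=216
after imul ecx, 4: ecx=1*4=4
halt.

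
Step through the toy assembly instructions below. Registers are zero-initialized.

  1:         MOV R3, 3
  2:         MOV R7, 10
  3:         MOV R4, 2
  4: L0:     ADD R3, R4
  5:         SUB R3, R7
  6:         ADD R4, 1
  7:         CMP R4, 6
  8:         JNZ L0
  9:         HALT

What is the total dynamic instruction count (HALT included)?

24

after MOV R3, 3: R3=3
after MOV R7, 10: R7=10
after MOV R4, 2: R4=2
after ADD R3, R4: R3=3+2=5
after SUB R3, R7: R3=5-10=-5
after ADD R4, 1: R4=2+1=3
CMP R4, 6  (cmp 3,6)
JNZ L0: taken
after ADD R3, R4: R3=(-5)+3=-2
after SUB R3, R7: R3=(-2)-10=-12
after ADD R4, 1: R4=3+1=4
CMP R4, 6  (cmp 4,6)
JNZ L0: taken
after ADD R3, R4: R3=(-12)+4=-8
after SUB R3, R7: R3=(-8)-10=-18
after ADD R4, 1: R4=4+1=5
CMP R4, 6  (cmp 5,6)
JNZ L0: taken
after ADD R3, R4: R3=(-18)+5=-13
after SUB R3, R7: R3=(-13)-10=-23
after ADD R4, 1: R4=5+1=6
CMP R4, 6  (cmp 6,6)
JNZ L0: not taken
halt.
Total executed instructions: 24.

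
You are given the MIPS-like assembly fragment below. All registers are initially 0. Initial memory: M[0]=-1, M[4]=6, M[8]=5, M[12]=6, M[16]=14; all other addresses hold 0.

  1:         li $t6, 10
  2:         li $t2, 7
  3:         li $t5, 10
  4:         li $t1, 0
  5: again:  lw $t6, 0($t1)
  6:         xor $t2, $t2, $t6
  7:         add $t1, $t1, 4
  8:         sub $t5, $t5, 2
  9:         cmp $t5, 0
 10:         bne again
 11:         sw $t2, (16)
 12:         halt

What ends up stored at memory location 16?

-13

li $t6, 10 → $t6=10
li $t2, 7 → $t2=7
li $t5, 10 → $t5=10
li $t1, 0 → $t1=0
lw $t6, 0($t1) → $t6=M[0]=-1
xor $t2, $t2, $t6 → $t2=7^(-1)=-8
add $t1, $t1, 4 → $t1=0+4=4
sub $t5, $t5, 2 → $t5=10-2=8
cmp $t5, 0  (cmp 8,0)
bne again: taken
lw $t6, 0($t1) → $t6=M[4]=6
xor $t2, $t2, $t6 → $t2=(-8)^6=-2
add $t1, $t1, 4 → $t1=4+4=8
sub $t5, $t5, 2 → $t5=8-2=6
cmp $t5, 0  (cmp 6,0)
bne again: taken
lw $t6, 0($t1) → $t6=M[8]=5
xor $t2, $t2, $t6 → $t2=(-2)^5=-5
add $t1, $t1, 4 → $t1=8+4=12
sub $t5, $t5, 2 → $t5=6-2=4
cmp $t5, 0  (cmp 4,0)
bne again: taken
lw $t6, 0($t1) → $t6=M[12]=6
xor $t2, $t2, $t6 → $t2=(-5)^6=-3
add $t1, $t1, 4 → $t1=12+4=16
sub $t5, $t5, 2 → $t5=4-2=2
cmp $t5, 0  (cmp 2,0)
bne again: taken
lw $t6, 0($t1) → $t6=M[16]=14
xor $t2, $t2, $t6 → $t2=(-3)^14=-13
add $t1, $t1, 4 → $t1=16+4=20
sub $t5, $t5, 2 → $t5=2-2=0
cmp $t5, 0  (cmp 0,0)
bne again: not taken
sw $t2, (16) → M[16]=-13
halt.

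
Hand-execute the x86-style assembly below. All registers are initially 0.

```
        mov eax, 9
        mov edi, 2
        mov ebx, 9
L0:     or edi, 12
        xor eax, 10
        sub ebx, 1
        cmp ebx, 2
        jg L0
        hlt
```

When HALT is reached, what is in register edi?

14

eax=9
edi=2
ebx=9
edi=2|12=14
eax=9^10=3
ebx=9-1=8
cmp ebx, 2  (cmp 8,2)
jg L0: taken
edi=14|12=14
eax=3^10=9
ebx=8-1=7
cmp ebx, 2  (cmp 7,2)
jg L0: taken
edi=14|12=14
eax=9^10=3
ebx=7-1=6
cmp ebx, 2  (cmp 6,2)
jg L0: taken
edi=14|12=14
eax=3^10=9
ebx=6-1=5
cmp ebx, 2  (cmp 5,2)
jg L0: taken
edi=14|12=14
eax=9^10=3
ebx=5-1=4
cmp ebx, 2  (cmp 4,2)
jg L0: taken
edi=14|12=14
eax=3^10=9
ebx=4-1=3
cmp ebx, 2  (cmp 3,2)
jg L0: taken
edi=14|12=14
eax=9^10=3
ebx=3-1=2
cmp ebx, 2  (cmp 2,2)
jg L0: not taken
halt.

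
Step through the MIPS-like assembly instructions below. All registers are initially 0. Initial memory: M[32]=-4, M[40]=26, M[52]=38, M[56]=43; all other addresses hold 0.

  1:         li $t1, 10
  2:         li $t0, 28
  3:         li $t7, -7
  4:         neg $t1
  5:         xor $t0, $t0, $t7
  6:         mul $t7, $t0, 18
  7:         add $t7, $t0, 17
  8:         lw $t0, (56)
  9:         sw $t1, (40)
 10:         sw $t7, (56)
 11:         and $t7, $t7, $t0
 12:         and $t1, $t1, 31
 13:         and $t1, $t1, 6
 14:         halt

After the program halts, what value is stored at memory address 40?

li $t1, 10 → $t1=10
li $t0, 28 → $t0=28
li $t7, -7 → $t7=-7
neg $t1 → $t1=-(10)=-10
xor $t0, $t0, $t7 → $t0=28^(-7)=-27
mul $t7, $t0, 18 → $t7=(-27)*18=-486
add $t7, $t0, 17 → $t7=(-27)+17=-10
lw $t0, (56) → $t0=M[56]=43
sw $t1, (40) → M[40]=-10
sw $t7, (56) → M[56]=-10
and $t7, $t7, $t0 → $t7=(-10)&43=34
and $t1, $t1, 31 → $t1=(-10)&31=22
and $t1, $t1, 6 → $t1=22&6=6
halt.

-10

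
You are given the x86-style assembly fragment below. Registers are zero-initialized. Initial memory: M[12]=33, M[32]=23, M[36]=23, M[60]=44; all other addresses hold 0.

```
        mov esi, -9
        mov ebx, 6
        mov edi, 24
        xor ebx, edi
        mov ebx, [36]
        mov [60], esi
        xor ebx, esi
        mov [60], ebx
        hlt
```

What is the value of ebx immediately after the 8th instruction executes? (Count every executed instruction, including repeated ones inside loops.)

-32

mov esi, -9 → esi=-9
mov ebx, 6 → ebx=6
mov edi, 24 → edi=24
xor ebx, edi → ebx=6^24=30
mov ebx, [36] → ebx=M[36]=23
mov [60], esi → M[60]=-9
xor ebx, esi → ebx=23^(-9)=-32
mov [60], ebx → M[60]=-32
After step 8: ebx = -32.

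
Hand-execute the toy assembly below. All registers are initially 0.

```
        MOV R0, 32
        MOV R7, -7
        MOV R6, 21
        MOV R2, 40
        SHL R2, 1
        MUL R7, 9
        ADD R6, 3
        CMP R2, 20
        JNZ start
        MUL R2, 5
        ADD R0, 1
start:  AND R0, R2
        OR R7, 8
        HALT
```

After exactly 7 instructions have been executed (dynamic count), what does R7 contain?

MOV R0, 32 → R0=32
MOV R7, -7 → R7=-7
MOV R6, 21 → R6=21
MOV R2, 40 → R2=40
SHL R2, 1 → R2=40<<1=80
MUL R7, 9 → R7=(-7)*9=-63
ADD R6, 3 → R6=21+3=24
After step 7: R7 = -63.

-63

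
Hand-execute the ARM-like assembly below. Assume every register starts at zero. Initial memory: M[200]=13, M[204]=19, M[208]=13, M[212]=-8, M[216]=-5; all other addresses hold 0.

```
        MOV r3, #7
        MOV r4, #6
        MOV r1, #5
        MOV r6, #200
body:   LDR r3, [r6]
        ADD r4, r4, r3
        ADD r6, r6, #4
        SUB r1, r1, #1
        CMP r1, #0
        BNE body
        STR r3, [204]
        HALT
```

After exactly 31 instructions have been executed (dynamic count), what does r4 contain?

after MOV r3, #7: r3=7
after MOV r4, #6: r4=6
after MOV r1, #5: r1=5
after MOV r6, #200: r6=200
after LDR r3, [r6]: r3=M[200]=13
after ADD r4, r4, r3: r4=6+13=19
after ADD r6, r6, #4: r6=200+4=204
after SUB r1, r1, #1: r1=5-1=4
CMP r1, #0  (cmp 4,0)
BNE body: taken
after LDR r3, [r6]: r3=M[204]=19
after ADD r4, r4, r3: r4=19+19=38
after ADD r6, r6, #4: r6=204+4=208
after SUB r1, r1, #1: r1=4-1=3
CMP r1, #0  (cmp 3,0)
BNE body: taken
after LDR r3, [r6]: r3=M[208]=13
after ADD r4, r4, r3: r4=38+13=51
after ADD r6, r6, #4: r6=208+4=212
after SUB r1, r1, #1: r1=3-1=2
CMP r1, #0  (cmp 2,0)
BNE body: taken
after LDR r3, [r6]: r3=M[212]=-8
after ADD r4, r4, r3: r4=51+(-8)=43
after ADD r6, r6, #4: r6=212+4=216
after SUB r1, r1, #1: r1=2-1=1
CMP r1, #0  (cmp 1,0)
BNE body: taken
after LDR r3, [r6]: r3=M[216]=-5
after ADD r4, r4, r3: r4=43+(-5)=38
after ADD r6, r6, #4: r6=216+4=220
After step 31: r4 = 38.

38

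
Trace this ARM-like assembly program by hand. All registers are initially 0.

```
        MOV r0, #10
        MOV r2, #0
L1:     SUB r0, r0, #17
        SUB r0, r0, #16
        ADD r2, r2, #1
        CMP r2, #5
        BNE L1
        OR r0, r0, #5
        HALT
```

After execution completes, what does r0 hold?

MOV r0, #10 → r0=10
MOV r2, #0 → r2=0
SUB r0, r0, #17 → r0=10-17=-7
SUB r0, r0, #16 → r0=(-7)-16=-23
ADD r2, r2, #1 → r2=0+1=1
CMP r2, #5  (cmp 1,5)
BNE L1: taken
SUB r0, r0, #17 → r0=(-23)-17=-40
SUB r0, r0, #16 → r0=(-40)-16=-56
ADD r2, r2, #1 → r2=1+1=2
CMP r2, #5  (cmp 2,5)
BNE L1: taken
SUB r0, r0, #17 → r0=(-56)-17=-73
SUB r0, r0, #16 → r0=(-73)-16=-89
ADD r2, r2, #1 → r2=2+1=3
CMP r2, #5  (cmp 3,5)
BNE L1: taken
SUB r0, r0, #17 → r0=(-89)-17=-106
SUB r0, r0, #16 → r0=(-106)-16=-122
ADD r2, r2, #1 → r2=3+1=4
CMP r2, #5  (cmp 4,5)
BNE L1: taken
SUB r0, r0, #17 → r0=(-122)-17=-139
SUB r0, r0, #16 → r0=(-139)-16=-155
ADD r2, r2, #1 → r2=4+1=5
CMP r2, #5  (cmp 5,5)
BNE L1: not taken
OR r0, r0, #5 → r0=(-155)|5=-155
halt.

-155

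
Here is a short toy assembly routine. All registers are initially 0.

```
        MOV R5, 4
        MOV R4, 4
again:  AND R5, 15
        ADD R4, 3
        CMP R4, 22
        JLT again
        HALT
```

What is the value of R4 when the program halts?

after MOV R5, 4: R5=4
after MOV R4, 4: R4=4
after AND R5, 15: R5=4&15=4
after ADD R4, 3: R4=4+3=7
CMP R4, 22  (cmp 7,22)
JLT again: taken
after AND R5, 15: R5=4&15=4
after ADD R4, 3: R4=7+3=10
CMP R4, 22  (cmp 10,22)
JLT again: taken
after AND R5, 15: R5=4&15=4
after ADD R4, 3: R4=10+3=13
CMP R4, 22  (cmp 13,22)
JLT again: taken
after AND R5, 15: R5=4&15=4
after ADD R4, 3: R4=13+3=16
CMP R4, 22  (cmp 16,22)
JLT again: taken
after AND R5, 15: R5=4&15=4
after ADD R4, 3: R4=16+3=19
CMP R4, 22  (cmp 19,22)
JLT again: taken
after AND R5, 15: R5=4&15=4
after ADD R4, 3: R4=19+3=22
CMP R4, 22  (cmp 22,22)
JLT again: not taken
halt.

22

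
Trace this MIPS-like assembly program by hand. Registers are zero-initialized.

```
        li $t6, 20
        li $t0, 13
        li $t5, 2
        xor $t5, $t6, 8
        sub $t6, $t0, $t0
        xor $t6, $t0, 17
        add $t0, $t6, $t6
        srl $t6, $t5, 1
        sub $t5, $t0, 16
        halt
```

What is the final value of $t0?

$t6=20
$t0=13
$t5=2
$t5=20^8=28
$t6=13-13=0
$t6=13^17=28
$t0=28+28=56
$t6=28>>1=14
$t5=56-16=40
halt.

56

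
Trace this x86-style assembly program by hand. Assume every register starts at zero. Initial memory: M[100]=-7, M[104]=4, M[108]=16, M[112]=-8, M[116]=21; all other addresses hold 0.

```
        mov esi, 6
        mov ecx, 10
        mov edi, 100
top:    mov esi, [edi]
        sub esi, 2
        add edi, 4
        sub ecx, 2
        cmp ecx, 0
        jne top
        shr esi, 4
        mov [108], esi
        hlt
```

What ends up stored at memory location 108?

mov esi, 6 → esi=6
mov ecx, 10 → ecx=10
mov edi, 100 → edi=100
mov esi, [edi] → esi=M[100]=-7
sub esi, 2 → esi=(-7)-2=-9
add edi, 4 → edi=100+4=104
sub ecx, 2 → ecx=10-2=8
cmp ecx, 0  (cmp 8,0)
jne top: taken
mov esi, [edi] → esi=M[104]=4
sub esi, 2 → esi=4-2=2
add edi, 4 → edi=104+4=108
sub ecx, 2 → ecx=8-2=6
cmp ecx, 0  (cmp 6,0)
jne top: taken
mov esi, [edi] → esi=M[108]=16
sub esi, 2 → esi=16-2=14
add edi, 4 → edi=108+4=112
sub ecx, 2 → ecx=6-2=4
cmp ecx, 0  (cmp 4,0)
jne top: taken
mov esi, [edi] → esi=M[112]=-8
sub esi, 2 → esi=(-8)-2=-10
add edi, 4 → edi=112+4=116
sub ecx, 2 → ecx=4-2=2
cmp ecx, 0  (cmp 2,0)
jne top: taken
mov esi, [edi] → esi=M[116]=21
sub esi, 2 → esi=21-2=19
add edi, 4 → edi=116+4=120
sub ecx, 2 → ecx=2-2=0
cmp ecx, 0  (cmp 0,0)
jne top: not taken
shr esi, 4 → esi=19>>4=1
mov [108], esi → M[108]=1
halt.

1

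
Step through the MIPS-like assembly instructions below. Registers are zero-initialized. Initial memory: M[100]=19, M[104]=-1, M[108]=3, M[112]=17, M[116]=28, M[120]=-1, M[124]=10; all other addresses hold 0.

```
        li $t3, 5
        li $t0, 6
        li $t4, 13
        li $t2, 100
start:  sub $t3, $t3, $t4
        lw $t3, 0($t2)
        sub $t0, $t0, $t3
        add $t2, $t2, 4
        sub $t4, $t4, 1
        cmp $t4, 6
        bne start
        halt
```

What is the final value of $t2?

li $t3, 5 → $t3=5
li $t0, 6 → $t0=6
li $t4, 13 → $t4=13
li $t2, 100 → $t2=100
sub $t3, $t3, $t4 → $t3=5-13=-8
lw $t3, 0($t2) → $t3=M[100]=19
sub $t0, $t0, $t3 → $t0=6-19=-13
add $t2, $t2, 4 → $t2=100+4=104
sub $t4, $t4, 1 → $t4=13-1=12
cmp $t4, 6  (cmp 12,6)
bne start: taken
sub $t3, $t3, $t4 → $t3=19-12=7
lw $t3, 0($t2) → $t3=M[104]=-1
sub $t0, $t0, $t3 → $t0=(-13)-(-1)=-12
add $t2, $t2, 4 → $t2=104+4=108
sub $t4, $t4, 1 → $t4=12-1=11
cmp $t4, 6  (cmp 11,6)
bne start: taken
sub $t3, $t3, $t4 → $t3=(-1)-11=-12
lw $t3, 0($t2) → $t3=M[108]=3
sub $t0, $t0, $t3 → $t0=(-12)-3=-15
add $t2, $t2, 4 → $t2=108+4=112
sub $t4, $t4, 1 → $t4=11-1=10
cmp $t4, 6  (cmp 10,6)
bne start: taken
sub $t3, $t3, $t4 → $t3=3-10=-7
lw $t3, 0($t2) → $t3=M[112]=17
sub $t0, $t0, $t3 → $t0=(-15)-17=-32
add $t2, $t2, 4 → $t2=112+4=116
sub $t4, $t4, 1 → $t4=10-1=9
cmp $t4, 6  (cmp 9,6)
bne start: taken
sub $t3, $t3, $t4 → $t3=17-9=8
lw $t3, 0($t2) → $t3=M[116]=28
sub $t0, $t0, $t3 → $t0=(-32)-28=-60
add $t2, $t2, 4 → $t2=116+4=120
sub $t4, $t4, 1 → $t4=9-1=8
cmp $t4, 6  (cmp 8,6)
bne start: taken
sub $t3, $t3, $t4 → $t3=28-8=20
lw $t3, 0($t2) → $t3=M[120]=-1
sub $t0, $t0, $t3 → $t0=(-60)-(-1)=-59
add $t2, $t2, 4 → $t2=120+4=124
sub $t4, $t4, 1 → $t4=8-1=7
cmp $t4, 6  (cmp 7,6)
bne start: taken
sub $t3, $t3, $t4 → $t3=(-1)-7=-8
lw $t3, 0($t2) → $t3=M[124]=10
sub $t0, $t0, $t3 → $t0=(-59)-10=-69
add $t2, $t2, 4 → $t2=124+4=128
sub $t4, $t4, 1 → $t4=7-1=6
cmp $t4, 6  (cmp 6,6)
bne start: not taken
halt.

128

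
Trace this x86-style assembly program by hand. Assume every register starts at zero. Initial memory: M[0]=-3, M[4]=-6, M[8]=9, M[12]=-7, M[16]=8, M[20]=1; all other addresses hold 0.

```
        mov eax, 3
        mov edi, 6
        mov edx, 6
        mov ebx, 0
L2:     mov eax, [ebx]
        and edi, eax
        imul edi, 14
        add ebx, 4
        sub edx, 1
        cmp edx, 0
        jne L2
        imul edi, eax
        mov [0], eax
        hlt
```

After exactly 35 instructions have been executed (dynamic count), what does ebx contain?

16

mov eax, 3 → eax=3
mov edi, 6 → edi=6
mov edx, 6 → edx=6
mov ebx, 0 → ebx=0
mov eax, [ebx] → eax=M[0]=-3
and edi, eax → edi=6&(-3)=4
imul edi, 14 → edi=4*14=56
add ebx, 4 → ebx=0+4=4
sub edx, 1 → edx=6-1=5
cmp edx, 0  (cmp 5,0)
jne L2: taken
mov eax, [ebx] → eax=M[4]=-6
and edi, eax → edi=56&(-6)=56
imul edi, 14 → edi=56*14=784
add ebx, 4 → ebx=4+4=8
sub edx, 1 → edx=5-1=4
cmp edx, 0  (cmp 4,0)
jne L2: taken
mov eax, [ebx] → eax=M[8]=9
and edi, eax → edi=784&9=0
imul edi, 14 → edi=0*14=0
add ebx, 4 → ebx=8+4=12
sub edx, 1 → edx=4-1=3
cmp edx, 0  (cmp 3,0)
jne L2: taken
mov eax, [ebx] → eax=M[12]=-7
and edi, eax → edi=0&(-7)=0
imul edi, 14 → edi=0*14=0
add ebx, 4 → ebx=12+4=16
sub edx, 1 → edx=3-1=2
cmp edx, 0  (cmp 2,0)
jne L2: taken
mov eax, [ebx] → eax=M[16]=8
and edi, eax → edi=0&8=0
imul edi, 14 → edi=0*14=0
After step 35: ebx = 16.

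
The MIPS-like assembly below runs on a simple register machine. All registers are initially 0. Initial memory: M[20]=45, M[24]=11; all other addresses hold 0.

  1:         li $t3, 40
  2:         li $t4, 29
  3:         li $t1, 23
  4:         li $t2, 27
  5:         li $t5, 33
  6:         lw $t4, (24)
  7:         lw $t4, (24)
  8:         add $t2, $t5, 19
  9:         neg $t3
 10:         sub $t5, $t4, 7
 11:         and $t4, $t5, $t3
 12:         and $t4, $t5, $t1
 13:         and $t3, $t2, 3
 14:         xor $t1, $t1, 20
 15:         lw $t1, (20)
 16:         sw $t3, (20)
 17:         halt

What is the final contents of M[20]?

li $t3, 40 → $t3=40
li $t4, 29 → $t4=29
li $t1, 23 → $t1=23
li $t2, 27 → $t2=27
li $t5, 33 → $t5=33
lw $t4, (24) → $t4=M[24]=11
lw $t4, (24) → $t4=M[24]=11
add $t2, $t5, 19 → $t2=33+19=52
neg $t3 → $t3=-(40)=-40
sub $t5, $t4, 7 → $t5=11-7=4
and $t4, $t5, $t3 → $t4=4&(-40)=0
and $t4, $t5, $t1 → $t4=4&23=4
and $t3, $t2, 3 → $t3=52&3=0
xor $t1, $t1, 20 → $t1=23^20=3
lw $t1, (20) → $t1=M[20]=45
sw $t3, (20) → M[20]=0
halt.

0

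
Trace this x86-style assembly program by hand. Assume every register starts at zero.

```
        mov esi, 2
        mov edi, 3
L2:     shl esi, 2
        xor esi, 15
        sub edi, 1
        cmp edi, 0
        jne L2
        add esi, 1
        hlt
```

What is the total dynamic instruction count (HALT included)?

esi=2
edi=3
esi=2<<2=8
esi=8^15=7
edi=3-1=2
cmp edi, 0  (cmp 2,0)
jne L2: taken
esi=7<<2=28
esi=28^15=19
edi=2-1=1
cmp edi, 0  (cmp 1,0)
jne L2: taken
esi=19<<2=76
esi=76^15=67
edi=1-1=0
cmp edi, 0  (cmp 0,0)
jne L2: not taken
esi=67+1=68
halt.
Total executed instructions: 19.

19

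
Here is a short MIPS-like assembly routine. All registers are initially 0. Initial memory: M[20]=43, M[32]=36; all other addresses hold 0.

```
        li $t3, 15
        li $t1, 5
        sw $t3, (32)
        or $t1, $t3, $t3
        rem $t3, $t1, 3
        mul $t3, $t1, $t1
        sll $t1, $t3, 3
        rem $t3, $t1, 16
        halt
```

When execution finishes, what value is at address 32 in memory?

15

li $t3, 15 → $t3=15
li $t1, 5 → $t1=5
sw $t3, (32) → M[32]=15
or $t1, $t3, $t3 → $t1=15|15=15
rem $t3, $t1, 3 → $t3=15%3=0
mul $t3, $t1, $t1 → $t3=15*15=225
sll $t1, $t3, 3 → $t1=225<<3=1800
rem $t3, $t1, 16 → $t3=1800%16=8
halt.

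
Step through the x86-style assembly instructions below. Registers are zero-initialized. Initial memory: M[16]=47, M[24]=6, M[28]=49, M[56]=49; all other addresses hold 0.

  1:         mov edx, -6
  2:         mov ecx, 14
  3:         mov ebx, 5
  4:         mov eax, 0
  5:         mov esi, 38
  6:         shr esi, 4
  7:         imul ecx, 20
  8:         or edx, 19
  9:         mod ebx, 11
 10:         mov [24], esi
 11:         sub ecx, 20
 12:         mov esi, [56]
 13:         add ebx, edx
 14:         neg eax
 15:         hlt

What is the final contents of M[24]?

2

edx=-6
ecx=14
ebx=5
eax=0
esi=38
esi=38>>4=2
ecx=14*20=280
edx=(-6)|19=-5
ebx=5%11=5
mov [24], esi → M[24]=2
ecx=280-20=260
esi=M[56]=49
ebx=5+(-5)=0
eax=-(0)=0
halt.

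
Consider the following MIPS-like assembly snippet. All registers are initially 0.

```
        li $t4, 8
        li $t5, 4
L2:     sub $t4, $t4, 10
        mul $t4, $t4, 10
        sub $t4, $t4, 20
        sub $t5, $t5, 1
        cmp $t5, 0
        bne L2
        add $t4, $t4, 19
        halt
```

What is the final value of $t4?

$t4=8
$t5=4
$t4=8-10=-2
$t4=(-2)*10=-20
$t4=(-20)-20=-40
$t5=4-1=3
cmp $t5, 0  (cmp 3,0)
bne L2: taken
$t4=(-40)-10=-50
$t4=(-50)*10=-500
$t4=(-500)-20=-520
$t5=3-1=2
cmp $t5, 0  (cmp 2,0)
bne L2: taken
$t4=(-520)-10=-530
$t4=(-530)*10=-5300
$t4=(-5300)-20=-5320
$t5=2-1=1
cmp $t5, 0  (cmp 1,0)
bne L2: taken
$t4=(-5320)-10=-5330
$t4=(-5330)*10=-53300
$t4=(-53300)-20=-53320
$t5=1-1=0
cmp $t5, 0  (cmp 0,0)
bne L2: not taken
$t4=(-53320)+19=-53301
halt.

-53301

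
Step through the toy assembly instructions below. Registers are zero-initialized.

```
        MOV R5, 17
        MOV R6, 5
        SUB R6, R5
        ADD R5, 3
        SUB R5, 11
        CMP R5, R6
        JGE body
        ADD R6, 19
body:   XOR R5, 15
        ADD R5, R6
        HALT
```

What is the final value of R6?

R5=17
R6=5
R6=5-17=-12
R5=17+3=20
R5=20-11=9
CMP R5, R6  (cmp 9,-12)
JGE body: taken
R5=9^15=6
R5=6+(-12)=-6
halt.

-12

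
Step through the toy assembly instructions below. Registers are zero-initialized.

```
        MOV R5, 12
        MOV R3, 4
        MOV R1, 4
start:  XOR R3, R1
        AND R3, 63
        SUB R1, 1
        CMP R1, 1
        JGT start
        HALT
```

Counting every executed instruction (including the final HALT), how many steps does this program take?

R5=12
R3=4
R1=4
R3=4^4=0
R3=0&63=0
R1=4-1=3
CMP R1, 1  (cmp 3,1)
JGT start: taken
R3=0^3=3
R3=3&63=3
R1=3-1=2
CMP R1, 1  (cmp 2,1)
JGT start: taken
R3=3^2=1
R3=1&63=1
R1=2-1=1
CMP R1, 1  (cmp 1,1)
JGT start: not taken
halt.
Total executed instructions: 19.

19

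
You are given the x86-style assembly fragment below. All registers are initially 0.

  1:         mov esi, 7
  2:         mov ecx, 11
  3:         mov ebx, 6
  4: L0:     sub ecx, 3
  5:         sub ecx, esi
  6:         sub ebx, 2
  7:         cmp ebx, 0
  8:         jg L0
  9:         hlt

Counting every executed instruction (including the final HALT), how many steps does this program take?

esi=7
ecx=11
ebx=6
ecx=11-3=8
ecx=8-7=1
ebx=6-2=4
cmp ebx, 0  (cmp 4,0)
jg L0: taken
ecx=1-3=-2
ecx=(-2)-7=-9
ebx=4-2=2
cmp ebx, 0  (cmp 2,0)
jg L0: taken
ecx=(-9)-3=-12
ecx=(-12)-7=-19
ebx=2-2=0
cmp ebx, 0  (cmp 0,0)
jg L0: not taken
halt.
Total executed instructions: 19.

19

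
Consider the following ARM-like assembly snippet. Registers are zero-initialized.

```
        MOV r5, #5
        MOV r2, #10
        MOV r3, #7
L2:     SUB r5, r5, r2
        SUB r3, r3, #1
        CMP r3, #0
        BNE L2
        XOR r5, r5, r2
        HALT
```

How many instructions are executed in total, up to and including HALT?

after MOV r5, #5: r5=5
after MOV r2, #10: r2=10
after MOV r3, #7: r3=7
after SUB r5, r5, r2: r5=5-10=-5
after SUB r3, r3, #1: r3=7-1=6
CMP r3, #0  (cmp 6,0)
BNE L2: taken
after SUB r5, r5, r2: r5=(-5)-10=-15
after SUB r3, r3, #1: r3=6-1=5
CMP r3, #0  (cmp 5,0)
BNE L2: taken
after SUB r5, r5, r2: r5=(-15)-10=-25
after SUB r3, r3, #1: r3=5-1=4
CMP r3, #0  (cmp 4,0)
BNE L2: taken
after SUB r5, r5, r2: r5=(-25)-10=-35
after SUB r3, r3, #1: r3=4-1=3
CMP r3, #0  (cmp 3,0)
BNE L2: taken
after SUB r5, r5, r2: r5=(-35)-10=-45
after SUB r3, r3, #1: r3=3-1=2
CMP r3, #0  (cmp 2,0)
BNE L2: taken
after SUB r5, r5, r2: r5=(-45)-10=-55
after SUB r3, r3, #1: r3=2-1=1
CMP r3, #0  (cmp 1,0)
BNE L2: taken
after SUB r5, r5, r2: r5=(-55)-10=-65
after SUB r3, r3, #1: r3=1-1=0
CMP r3, #0  (cmp 0,0)
BNE L2: not taken
after XOR r5, r5, r2: r5=(-65)^10=-75
halt.
Total executed instructions: 33.

33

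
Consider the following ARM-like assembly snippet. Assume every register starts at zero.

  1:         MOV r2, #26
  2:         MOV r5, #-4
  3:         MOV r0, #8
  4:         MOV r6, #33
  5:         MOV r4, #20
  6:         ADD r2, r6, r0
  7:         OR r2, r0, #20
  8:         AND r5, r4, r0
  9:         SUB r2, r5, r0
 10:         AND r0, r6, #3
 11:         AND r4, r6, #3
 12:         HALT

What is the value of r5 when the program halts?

MOV r2, #26 → r2=26
MOV r5, #-4 → r5=-4
MOV r0, #8 → r0=8
MOV r6, #33 → r6=33
MOV r4, #20 → r4=20
ADD r2, r6, r0 → r2=33+8=41
OR r2, r0, #20 → r2=8|20=28
AND r5, r4, r0 → r5=20&8=0
SUB r2, r5, r0 → r2=0-8=-8
AND r0, r6, #3 → r0=33&3=1
AND r4, r6, #3 → r4=33&3=1
halt.

0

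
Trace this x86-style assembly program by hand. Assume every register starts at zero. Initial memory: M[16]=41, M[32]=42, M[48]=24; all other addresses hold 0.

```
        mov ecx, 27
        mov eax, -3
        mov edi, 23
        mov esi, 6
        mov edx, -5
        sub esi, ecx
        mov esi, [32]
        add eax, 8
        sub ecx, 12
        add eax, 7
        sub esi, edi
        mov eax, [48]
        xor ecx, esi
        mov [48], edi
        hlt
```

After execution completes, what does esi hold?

19

mov ecx, 27 → ecx=27
mov eax, -3 → eax=-3
mov edi, 23 → edi=23
mov esi, 6 → esi=6
mov edx, -5 → edx=-5
sub esi, ecx → esi=6-27=-21
mov esi, [32] → esi=M[32]=42
add eax, 8 → eax=(-3)+8=5
sub ecx, 12 → ecx=27-12=15
add eax, 7 → eax=5+7=12
sub esi, edi → esi=42-23=19
mov eax, [48] → eax=M[48]=24
xor ecx, esi → ecx=15^19=28
mov [48], edi → M[48]=23
halt.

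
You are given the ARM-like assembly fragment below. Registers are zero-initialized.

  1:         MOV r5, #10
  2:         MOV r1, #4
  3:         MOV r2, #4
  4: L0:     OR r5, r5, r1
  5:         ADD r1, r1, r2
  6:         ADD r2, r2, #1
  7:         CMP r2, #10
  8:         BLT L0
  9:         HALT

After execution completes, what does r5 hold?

63

r5=10
r1=4
r2=4
r5=10|4=14
r1=4+4=8
r2=4+1=5
CMP r2, #10  (cmp 5,10)
BLT L0: taken
r5=14|8=14
r1=8+5=13
r2=5+1=6
CMP r2, #10  (cmp 6,10)
BLT L0: taken
r5=14|13=15
r1=13+6=19
r2=6+1=7
CMP r2, #10  (cmp 7,10)
BLT L0: taken
r5=15|19=31
r1=19+7=26
r2=7+1=8
CMP r2, #10  (cmp 8,10)
BLT L0: taken
r5=31|26=31
r1=26+8=34
r2=8+1=9
CMP r2, #10  (cmp 9,10)
BLT L0: taken
r5=31|34=63
r1=34+9=43
r2=9+1=10
CMP r2, #10  (cmp 10,10)
BLT L0: not taken
halt.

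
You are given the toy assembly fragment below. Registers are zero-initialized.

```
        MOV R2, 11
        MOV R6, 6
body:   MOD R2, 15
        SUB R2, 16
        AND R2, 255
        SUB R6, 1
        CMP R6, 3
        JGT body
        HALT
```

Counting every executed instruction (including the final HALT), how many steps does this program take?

21

after MOV R2, 11: R2=11
after MOV R6, 6: R6=6
after MOD R2, 15: R2=11%15=11
after SUB R2, 16: R2=11-16=-5
after AND R2, 255: R2=(-5)&255=251
after SUB R6, 1: R6=6-1=5
CMP R6, 3  (cmp 5,3)
JGT body: taken
after MOD R2, 15: R2=251%15=11
after SUB R2, 16: R2=11-16=-5
after AND R2, 255: R2=(-5)&255=251
after SUB R6, 1: R6=5-1=4
CMP R6, 3  (cmp 4,3)
JGT body: taken
after MOD R2, 15: R2=251%15=11
after SUB R2, 16: R2=11-16=-5
after AND R2, 255: R2=(-5)&255=251
after SUB R6, 1: R6=4-1=3
CMP R6, 3  (cmp 3,3)
JGT body: not taken
halt.
Total executed instructions: 21.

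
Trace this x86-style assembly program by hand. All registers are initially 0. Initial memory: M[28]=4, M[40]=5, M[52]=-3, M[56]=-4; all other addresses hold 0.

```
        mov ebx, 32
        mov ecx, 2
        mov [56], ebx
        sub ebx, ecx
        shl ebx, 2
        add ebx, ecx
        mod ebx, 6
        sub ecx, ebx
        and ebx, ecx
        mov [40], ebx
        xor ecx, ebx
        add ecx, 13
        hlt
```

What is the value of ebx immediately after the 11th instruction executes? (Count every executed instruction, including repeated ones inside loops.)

mov ebx, 32 → ebx=32
mov ecx, 2 → ecx=2
mov [56], ebx → M[56]=32
sub ebx, ecx → ebx=32-2=30
shl ebx, 2 → ebx=30<<2=120
add ebx, ecx → ebx=120+2=122
mod ebx, 6 → ebx=122%6=2
sub ecx, ebx → ecx=2-2=0
and ebx, ecx → ebx=2&0=0
mov [40], ebx → M[40]=0
xor ecx, ebx → ecx=0^0=0
After step 11: ebx = 0.

0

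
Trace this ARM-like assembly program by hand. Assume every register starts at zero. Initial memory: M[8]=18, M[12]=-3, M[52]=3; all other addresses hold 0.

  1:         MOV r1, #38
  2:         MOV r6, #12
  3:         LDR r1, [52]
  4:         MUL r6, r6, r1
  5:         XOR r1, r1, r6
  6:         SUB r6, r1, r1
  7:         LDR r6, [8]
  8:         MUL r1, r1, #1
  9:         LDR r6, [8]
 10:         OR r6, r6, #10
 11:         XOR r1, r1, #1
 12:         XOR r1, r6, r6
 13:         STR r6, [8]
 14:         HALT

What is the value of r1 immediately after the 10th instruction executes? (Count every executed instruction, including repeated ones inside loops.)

39

MOV r1, #38 → r1=38
MOV r6, #12 → r6=12
LDR r1, [52] → r1=M[52]=3
MUL r6, r6, r1 → r6=12*3=36
XOR r1, r1, r6 → r1=3^36=39
SUB r6, r1, r1 → r6=39-39=0
LDR r6, [8] → r6=M[8]=18
MUL r1, r1, #1 → r1=39*1=39
LDR r6, [8] → r6=M[8]=18
OR r6, r6, #10 → r6=18|10=26
After step 10: r1 = 39.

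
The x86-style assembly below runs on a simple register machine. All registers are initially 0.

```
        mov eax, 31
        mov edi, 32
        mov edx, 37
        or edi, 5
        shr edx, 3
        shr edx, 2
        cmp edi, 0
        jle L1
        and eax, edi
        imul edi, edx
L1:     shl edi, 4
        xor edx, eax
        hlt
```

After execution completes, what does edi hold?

mov eax, 31 → eax=31
mov edi, 32 → edi=32
mov edx, 37 → edx=37
or edi, 5 → edi=32|5=37
shr edx, 3 → edx=37>>3=4
shr edx, 2 → edx=4>>2=1
cmp edi, 0  (cmp 37,0)
jle L1: not taken
and eax, edi → eax=31&37=5
imul edi, edx → edi=37*1=37
shl edi, 4 → edi=37<<4=592
xor edx, eax → edx=1^5=4
halt.

592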